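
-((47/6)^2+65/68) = -19069/306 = -62.32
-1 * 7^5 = -16807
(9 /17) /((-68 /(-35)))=315 /1156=0.27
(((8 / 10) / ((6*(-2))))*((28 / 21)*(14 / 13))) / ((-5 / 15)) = 56 / 195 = 0.29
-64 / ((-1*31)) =64 / 31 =2.06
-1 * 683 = -683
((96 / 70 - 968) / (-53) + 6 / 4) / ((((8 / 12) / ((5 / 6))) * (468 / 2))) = 5633 / 53424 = 0.11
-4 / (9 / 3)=-4 / 3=-1.33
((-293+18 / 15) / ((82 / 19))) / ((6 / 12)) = -27721 / 205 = -135.22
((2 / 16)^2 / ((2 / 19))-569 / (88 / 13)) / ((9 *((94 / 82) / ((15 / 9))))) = -2691035 / 198528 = -13.55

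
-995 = -995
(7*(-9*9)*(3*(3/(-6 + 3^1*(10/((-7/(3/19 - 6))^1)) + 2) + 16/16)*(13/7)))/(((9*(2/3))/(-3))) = 10099323/5596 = 1804.74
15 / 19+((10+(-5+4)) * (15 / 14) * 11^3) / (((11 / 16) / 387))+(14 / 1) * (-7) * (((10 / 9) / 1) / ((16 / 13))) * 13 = 34586538355 / 4788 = 7223587.79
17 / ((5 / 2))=34 / 5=6.80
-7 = -7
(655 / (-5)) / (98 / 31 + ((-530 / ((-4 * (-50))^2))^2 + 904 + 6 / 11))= -714736000000 / 4952448957869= -0.14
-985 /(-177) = 985 /177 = 5.56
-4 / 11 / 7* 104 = -416 / 77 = -5.40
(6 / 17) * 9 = 3.18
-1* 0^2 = 0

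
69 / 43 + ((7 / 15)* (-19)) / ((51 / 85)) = -5098 / 387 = -13.17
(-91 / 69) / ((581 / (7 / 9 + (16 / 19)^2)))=-62803 / 18607023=-0.00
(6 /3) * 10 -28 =-8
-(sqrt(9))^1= -3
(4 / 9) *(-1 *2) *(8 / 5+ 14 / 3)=-752 / 135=-5.57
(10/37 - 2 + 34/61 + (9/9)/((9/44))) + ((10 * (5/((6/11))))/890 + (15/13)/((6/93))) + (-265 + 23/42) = -79871444827/329029974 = -242.75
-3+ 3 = 0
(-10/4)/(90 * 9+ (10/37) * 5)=-0.00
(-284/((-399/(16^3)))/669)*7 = 30.51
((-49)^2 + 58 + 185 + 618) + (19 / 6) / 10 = 195739 / 60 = 3262.32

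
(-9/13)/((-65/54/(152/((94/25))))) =184680/7943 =23.25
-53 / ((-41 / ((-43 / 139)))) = -2279 / 5699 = -0.40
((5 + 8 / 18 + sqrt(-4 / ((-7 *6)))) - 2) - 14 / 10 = sqrt(42) / 21 + 92 / 45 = 2.35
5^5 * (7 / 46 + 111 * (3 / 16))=24109375 / 368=65514.61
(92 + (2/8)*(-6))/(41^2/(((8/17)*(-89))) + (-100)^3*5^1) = -64436/3560028577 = -0.00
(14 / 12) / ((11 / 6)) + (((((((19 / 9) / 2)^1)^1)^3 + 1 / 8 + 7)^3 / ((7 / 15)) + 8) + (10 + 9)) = 1253.38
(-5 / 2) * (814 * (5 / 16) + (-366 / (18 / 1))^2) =-240415 / 144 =-1669.55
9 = 9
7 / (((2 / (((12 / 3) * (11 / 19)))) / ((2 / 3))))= 308 / 57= 5.40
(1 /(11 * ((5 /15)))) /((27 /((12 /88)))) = 1 /726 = 0.00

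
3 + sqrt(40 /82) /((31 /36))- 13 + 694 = 72*sqrt(205) /1271 + 684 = 684.81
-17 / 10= -1.70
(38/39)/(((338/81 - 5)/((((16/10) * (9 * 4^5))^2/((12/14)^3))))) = -8856306450432/21775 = -406719010.35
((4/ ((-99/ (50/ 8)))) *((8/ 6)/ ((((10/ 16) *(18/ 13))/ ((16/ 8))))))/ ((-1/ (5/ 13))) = 800/ 2673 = 0.30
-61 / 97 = -0.63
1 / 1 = 1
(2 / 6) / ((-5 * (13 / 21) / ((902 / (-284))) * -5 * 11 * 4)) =-287 / 184600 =-0.00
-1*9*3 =-27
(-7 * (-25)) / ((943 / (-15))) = -2625 / 943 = -2.78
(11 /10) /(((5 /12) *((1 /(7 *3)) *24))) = 2.31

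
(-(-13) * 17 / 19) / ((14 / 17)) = 3757 / 266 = 14.12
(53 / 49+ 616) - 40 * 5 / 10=29257 / 49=597.08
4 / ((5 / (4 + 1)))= 4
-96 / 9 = -32 / 3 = -10.67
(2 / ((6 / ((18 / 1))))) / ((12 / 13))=13 / 2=6.50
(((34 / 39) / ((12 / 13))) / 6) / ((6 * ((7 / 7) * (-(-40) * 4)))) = 17 / 103680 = 0.00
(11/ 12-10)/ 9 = -109/ 108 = -1.01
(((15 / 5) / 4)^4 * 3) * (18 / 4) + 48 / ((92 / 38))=283773 / 11776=24.10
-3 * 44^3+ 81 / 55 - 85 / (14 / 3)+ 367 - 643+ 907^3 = 574332834659 / 770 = 745886798.26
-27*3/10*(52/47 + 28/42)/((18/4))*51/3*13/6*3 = -16575/47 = -352.66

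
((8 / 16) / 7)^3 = 1 / 2744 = 0.00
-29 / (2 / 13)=-377 / 2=-188.50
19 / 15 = 1.27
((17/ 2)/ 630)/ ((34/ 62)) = 0.02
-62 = -62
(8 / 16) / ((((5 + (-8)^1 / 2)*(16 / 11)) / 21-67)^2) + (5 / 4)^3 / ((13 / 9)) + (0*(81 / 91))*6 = 268945034301 / 198883377472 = 1.35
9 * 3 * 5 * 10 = 1350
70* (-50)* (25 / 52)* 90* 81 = -159468750 / 13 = -12266826.92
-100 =-100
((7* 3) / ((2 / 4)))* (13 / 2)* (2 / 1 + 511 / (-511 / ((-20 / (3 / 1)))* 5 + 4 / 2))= 908.11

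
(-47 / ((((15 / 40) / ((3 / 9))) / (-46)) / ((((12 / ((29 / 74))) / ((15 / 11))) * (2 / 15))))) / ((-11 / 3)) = -1569.23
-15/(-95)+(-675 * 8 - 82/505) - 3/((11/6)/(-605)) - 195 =-44185018/9595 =-4605.00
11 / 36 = 0.31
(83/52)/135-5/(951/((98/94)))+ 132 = 13806672677/104590980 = 132.01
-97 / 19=-5.11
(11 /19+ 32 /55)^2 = 1471369 /1092025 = 1.35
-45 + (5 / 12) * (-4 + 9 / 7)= -3875 / 84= -46.13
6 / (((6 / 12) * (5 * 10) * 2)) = 3 / 25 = 0.12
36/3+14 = 26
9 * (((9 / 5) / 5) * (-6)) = -486 / 25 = -19.44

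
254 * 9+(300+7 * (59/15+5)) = 39728/15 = 2648.53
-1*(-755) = 755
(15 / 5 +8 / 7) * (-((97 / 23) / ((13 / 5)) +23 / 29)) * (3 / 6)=-10471 / 2093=-5.00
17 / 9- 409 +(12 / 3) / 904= -828055 / 2034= -407.11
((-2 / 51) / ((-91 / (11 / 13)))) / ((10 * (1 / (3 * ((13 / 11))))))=1 / 7735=0.00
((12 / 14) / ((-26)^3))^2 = 9 / 3784218256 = 0.00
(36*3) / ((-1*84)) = -9 / 7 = -1.29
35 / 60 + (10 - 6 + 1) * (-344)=-1719.42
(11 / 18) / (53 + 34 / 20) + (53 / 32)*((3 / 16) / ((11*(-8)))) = 0.01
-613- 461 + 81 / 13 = -13881 / 13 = -1067.77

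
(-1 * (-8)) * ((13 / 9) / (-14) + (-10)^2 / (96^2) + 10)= 159791 / 2016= 79.26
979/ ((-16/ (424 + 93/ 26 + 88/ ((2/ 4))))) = -15363447/ 416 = -36931.36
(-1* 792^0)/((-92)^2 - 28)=-1/8436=-0.00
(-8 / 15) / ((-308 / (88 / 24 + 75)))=0.14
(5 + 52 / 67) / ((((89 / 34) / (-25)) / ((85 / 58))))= -13980375 / 172927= -80.85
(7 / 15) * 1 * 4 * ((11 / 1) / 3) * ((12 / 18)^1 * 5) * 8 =4928 / 27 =182.52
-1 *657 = -657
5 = 5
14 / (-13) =-14 / 13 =-1.08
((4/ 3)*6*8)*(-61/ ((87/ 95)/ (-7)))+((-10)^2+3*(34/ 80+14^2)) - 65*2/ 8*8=105792677/ 3480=30400.19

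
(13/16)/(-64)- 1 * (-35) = 35827/1024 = 34.99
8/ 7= 1.14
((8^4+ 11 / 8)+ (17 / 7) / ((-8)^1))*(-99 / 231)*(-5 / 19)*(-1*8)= -3441540 / 931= -3696.61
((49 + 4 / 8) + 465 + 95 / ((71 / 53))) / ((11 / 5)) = 415645 / 1562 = 266.10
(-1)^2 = 1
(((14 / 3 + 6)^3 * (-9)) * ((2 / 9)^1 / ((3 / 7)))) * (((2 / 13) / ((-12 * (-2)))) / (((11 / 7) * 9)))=-802816 / 312741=-2.57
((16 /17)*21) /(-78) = -56 /221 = -0.25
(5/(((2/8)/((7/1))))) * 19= 2660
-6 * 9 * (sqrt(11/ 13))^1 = -54 * sqrt(143)/ 13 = -49.67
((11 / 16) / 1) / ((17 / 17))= 11 / 16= 0.69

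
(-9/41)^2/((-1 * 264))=-27/147928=-0.00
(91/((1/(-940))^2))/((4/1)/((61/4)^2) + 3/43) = 2573091444560/2783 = 924574719.57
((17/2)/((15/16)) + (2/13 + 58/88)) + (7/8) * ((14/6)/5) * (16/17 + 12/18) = 1152601/109395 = 10.54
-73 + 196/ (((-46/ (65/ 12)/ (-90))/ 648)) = 30956521/ 23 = 1345935.70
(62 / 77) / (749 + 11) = 0.00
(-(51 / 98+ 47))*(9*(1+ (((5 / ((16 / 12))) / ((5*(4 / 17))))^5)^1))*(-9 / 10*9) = 1174904377195131 / 1027604480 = 1143342.99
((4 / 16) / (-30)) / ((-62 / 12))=0.00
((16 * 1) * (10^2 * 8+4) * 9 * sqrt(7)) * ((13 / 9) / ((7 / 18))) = 3010176 * sqrt(7) / 7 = 1137739.59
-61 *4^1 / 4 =-61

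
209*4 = 836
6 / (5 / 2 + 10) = 12 / 25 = 0.48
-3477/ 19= -183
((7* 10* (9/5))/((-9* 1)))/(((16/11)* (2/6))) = -231/8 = -28.88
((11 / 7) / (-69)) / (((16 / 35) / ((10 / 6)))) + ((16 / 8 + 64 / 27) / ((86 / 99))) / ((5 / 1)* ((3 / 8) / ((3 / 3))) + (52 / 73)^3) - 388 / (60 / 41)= -1303305981039731 / 4956161537520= -262.97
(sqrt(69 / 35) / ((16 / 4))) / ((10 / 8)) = sqrt(2415) / 175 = 0.28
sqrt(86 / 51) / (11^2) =sqrt(4386) / 6171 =0.01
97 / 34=2.85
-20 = -20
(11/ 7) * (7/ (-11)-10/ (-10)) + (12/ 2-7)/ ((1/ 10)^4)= -69996/ 7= -9999.43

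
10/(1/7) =70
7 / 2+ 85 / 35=5.93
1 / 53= 0.02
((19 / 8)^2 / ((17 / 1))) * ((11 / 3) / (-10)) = -3971 / 32640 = -0.12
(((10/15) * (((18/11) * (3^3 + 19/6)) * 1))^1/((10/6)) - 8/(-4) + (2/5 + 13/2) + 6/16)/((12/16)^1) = 12769/330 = 38.69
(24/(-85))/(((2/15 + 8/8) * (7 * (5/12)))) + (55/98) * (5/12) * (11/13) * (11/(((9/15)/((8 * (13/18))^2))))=6246299758/51616845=121.01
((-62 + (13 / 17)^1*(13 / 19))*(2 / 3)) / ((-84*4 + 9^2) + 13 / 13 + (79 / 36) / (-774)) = 368863632 / 2286043805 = 0.16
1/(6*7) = 1/42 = 0.02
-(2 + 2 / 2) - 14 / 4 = -13 / 2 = -6.50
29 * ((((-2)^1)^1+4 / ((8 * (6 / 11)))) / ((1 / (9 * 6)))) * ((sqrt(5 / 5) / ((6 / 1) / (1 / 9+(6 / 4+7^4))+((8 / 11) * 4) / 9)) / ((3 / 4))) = -4842323343 / 697298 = -6944.41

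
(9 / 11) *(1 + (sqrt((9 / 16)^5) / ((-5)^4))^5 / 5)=4831838208000000007625597484987 / 5905580032000000000000000000000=0.82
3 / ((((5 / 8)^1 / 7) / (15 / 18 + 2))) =476 / 5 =95.20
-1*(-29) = 29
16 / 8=2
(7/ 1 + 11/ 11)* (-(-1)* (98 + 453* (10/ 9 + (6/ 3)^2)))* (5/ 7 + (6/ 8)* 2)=897760/ 21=42750.48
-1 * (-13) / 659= 13 / 659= 0.02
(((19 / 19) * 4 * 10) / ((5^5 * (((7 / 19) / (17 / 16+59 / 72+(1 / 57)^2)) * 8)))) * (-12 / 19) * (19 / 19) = -97847 / 18952500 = -0.01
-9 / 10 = -0.90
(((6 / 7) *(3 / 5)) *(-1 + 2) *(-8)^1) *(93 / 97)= -13392 / 3395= -3.94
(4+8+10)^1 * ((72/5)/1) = 1584/5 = 316.80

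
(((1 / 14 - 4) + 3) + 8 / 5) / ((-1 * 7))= -47 / 490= -0.10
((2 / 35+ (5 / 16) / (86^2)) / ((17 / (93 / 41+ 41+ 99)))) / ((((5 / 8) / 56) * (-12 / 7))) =-25.01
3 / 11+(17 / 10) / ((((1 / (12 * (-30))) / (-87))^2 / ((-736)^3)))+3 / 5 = -36566935073744486352 / 55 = -664853364977172479.13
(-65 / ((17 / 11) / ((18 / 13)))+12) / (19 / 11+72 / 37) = -319902 / 25415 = -12.59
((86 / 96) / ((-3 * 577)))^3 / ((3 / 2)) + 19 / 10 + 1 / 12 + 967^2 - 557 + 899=4024286188935053325601 / 4302057187031040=935432.98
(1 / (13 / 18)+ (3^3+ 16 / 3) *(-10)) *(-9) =37668 / 13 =2897.54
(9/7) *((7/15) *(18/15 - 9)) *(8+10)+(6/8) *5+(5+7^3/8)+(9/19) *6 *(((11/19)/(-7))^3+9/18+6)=-126438029269/8940020600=-14.14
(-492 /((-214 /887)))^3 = 10389058238058408 /1225043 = 8480566182.62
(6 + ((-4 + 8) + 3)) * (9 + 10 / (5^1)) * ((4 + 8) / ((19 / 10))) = 17160 / 19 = 903.16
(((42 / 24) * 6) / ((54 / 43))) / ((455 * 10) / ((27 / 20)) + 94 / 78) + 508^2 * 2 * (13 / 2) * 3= 47642224210971 / 4733692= 10064496.00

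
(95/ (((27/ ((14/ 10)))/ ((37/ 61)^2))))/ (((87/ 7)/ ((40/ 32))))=6372695/ 34962516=0.18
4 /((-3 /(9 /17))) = -12 /17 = -0.71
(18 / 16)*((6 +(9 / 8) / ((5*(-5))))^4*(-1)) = -18108795126249 / 12800000000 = -1414.75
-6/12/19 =-1/38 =-0.03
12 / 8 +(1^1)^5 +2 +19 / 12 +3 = 109 / 12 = 9.08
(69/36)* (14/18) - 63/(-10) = 7.79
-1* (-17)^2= -289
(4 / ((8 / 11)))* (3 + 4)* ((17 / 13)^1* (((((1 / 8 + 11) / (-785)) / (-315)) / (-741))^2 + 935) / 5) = 375690340071808563281227 / 39904522952439600000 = 9414.73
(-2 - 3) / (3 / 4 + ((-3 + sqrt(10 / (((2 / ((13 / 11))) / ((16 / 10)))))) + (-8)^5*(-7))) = -201848900 / 9259767823611 + 160*sqrt(286) / 9259767823611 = -0.00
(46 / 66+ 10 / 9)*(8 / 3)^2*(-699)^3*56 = -8115005061632 / 33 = -245909244291.88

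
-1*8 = -8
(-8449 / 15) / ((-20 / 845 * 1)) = 1427881 / 60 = 23798.02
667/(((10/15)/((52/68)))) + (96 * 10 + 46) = 60217/34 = 1771.09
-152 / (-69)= 152 / 69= 2.20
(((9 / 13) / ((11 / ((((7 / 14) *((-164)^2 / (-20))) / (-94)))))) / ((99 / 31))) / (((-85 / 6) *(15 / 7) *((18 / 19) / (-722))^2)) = -34322510667074 / 12725373375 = -2697.17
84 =84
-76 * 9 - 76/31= -686.45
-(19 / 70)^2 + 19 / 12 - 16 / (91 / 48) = -331076 / 47775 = -6.93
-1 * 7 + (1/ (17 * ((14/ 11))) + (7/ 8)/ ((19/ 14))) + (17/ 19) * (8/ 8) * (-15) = -178439/ 9044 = -19.73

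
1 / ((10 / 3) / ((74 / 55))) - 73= -19964 / 275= -72.60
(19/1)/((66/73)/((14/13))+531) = 0.04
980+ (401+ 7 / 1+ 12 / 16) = 5555 / 4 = 1388.75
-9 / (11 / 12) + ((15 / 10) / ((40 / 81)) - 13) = -17407 / 880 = -19.78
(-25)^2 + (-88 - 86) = 451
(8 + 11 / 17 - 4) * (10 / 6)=395 / 51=7.75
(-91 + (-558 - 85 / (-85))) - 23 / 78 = -50567 / 78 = -648.29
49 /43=1.14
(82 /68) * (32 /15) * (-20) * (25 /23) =-65600 /1173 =-55.92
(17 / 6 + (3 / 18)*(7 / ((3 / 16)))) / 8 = 163 / 144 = 1.13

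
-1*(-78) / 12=13 / 2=6.50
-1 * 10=-10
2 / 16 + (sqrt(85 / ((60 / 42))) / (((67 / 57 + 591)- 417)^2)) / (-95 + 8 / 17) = 1 / 8- 55233* sqrt(238) / 320436523150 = 0.12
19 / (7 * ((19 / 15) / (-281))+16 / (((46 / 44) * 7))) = 12893685 / 1462267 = 8.82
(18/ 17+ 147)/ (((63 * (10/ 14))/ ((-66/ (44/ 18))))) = -7551/ 85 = -88.84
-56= -56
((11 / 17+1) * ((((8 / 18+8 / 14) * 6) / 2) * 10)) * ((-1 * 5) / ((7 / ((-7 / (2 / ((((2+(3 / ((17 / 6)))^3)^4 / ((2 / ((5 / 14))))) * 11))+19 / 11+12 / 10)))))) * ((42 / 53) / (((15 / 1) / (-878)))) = -168884444284181663641600 / 42608678154640918851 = -3963.62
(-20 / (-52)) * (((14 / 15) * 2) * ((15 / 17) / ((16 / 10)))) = 175 / 442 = 0.40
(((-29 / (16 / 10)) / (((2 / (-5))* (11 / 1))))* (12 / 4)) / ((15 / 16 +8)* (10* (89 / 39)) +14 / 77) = 0.06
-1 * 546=-546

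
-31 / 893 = -0.03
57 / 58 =0.98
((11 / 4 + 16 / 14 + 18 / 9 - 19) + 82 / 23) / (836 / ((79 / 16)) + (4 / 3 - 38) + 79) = -0.05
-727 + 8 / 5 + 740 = 73 / 5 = 14.60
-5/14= -0.36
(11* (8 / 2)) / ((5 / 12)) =528 / 5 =105.60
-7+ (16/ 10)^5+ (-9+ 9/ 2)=-6339/ 6250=-1.01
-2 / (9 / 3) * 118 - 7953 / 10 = -873.97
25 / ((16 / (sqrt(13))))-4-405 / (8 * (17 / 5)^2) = -19373 / 2312+ 25 * sqrt(13) / 16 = -2.75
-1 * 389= -389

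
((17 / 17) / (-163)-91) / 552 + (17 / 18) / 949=-20988733 / 128080836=-0.16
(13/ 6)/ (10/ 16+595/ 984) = 1066/ 605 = 1.76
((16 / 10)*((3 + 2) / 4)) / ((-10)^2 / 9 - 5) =18 / 55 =0.33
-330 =-330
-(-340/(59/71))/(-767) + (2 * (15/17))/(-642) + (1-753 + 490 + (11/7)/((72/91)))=-1544200848847/5926694904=-260.55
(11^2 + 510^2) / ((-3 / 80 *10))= -2081768 / 3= -693922.67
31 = 31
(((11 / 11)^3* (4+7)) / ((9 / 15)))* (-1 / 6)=-55 / 18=-3.06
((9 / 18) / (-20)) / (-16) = 1 / 640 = 0.00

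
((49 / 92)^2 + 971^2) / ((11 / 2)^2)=7980208625 / 256036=31168.31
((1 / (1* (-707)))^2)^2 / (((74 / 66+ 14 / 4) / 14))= 132 / 10886278850615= 0.00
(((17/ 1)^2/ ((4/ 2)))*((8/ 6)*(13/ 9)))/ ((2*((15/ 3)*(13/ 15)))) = 289/ 9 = 32.11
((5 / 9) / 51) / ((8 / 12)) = 5 / 306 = 0.02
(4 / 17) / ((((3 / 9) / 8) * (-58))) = -48 / 493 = -0.10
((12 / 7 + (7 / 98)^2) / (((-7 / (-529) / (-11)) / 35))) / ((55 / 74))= -6596101 / 98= -67307.15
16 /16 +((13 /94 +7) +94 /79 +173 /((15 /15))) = 1353969 /7426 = 182.33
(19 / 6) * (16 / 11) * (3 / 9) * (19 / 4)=722 / 99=7.29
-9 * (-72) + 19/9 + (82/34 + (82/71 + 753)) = 1406.68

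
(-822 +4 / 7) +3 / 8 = -45979 / 56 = -821.05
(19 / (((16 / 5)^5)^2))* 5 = 927734375 / 1099511627776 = 0.00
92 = 92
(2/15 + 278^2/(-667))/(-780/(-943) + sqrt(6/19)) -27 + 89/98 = -361303731443/1263493518 + 3197778067 * sqrt(114)/193391865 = -109.41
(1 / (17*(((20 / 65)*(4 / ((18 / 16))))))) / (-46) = -117 / 100096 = -0.00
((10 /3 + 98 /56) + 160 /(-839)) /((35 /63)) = 147777 /16780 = 8.81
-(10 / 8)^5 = -3125 / 1024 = -3.05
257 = 257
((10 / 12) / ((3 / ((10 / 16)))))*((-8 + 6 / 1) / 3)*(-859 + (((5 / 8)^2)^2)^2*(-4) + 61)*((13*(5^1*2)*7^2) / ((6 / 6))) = 266540325403625 / 452984832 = 588408.94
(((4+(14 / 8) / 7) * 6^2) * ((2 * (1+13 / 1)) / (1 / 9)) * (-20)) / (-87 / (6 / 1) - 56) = 514080 / 47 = 10937.87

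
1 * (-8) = -8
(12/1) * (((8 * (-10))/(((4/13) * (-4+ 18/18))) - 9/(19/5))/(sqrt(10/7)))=1922 * sqrt(70)/19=846.35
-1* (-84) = 84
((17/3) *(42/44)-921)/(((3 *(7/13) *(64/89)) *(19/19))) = -23305451/29568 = -788.20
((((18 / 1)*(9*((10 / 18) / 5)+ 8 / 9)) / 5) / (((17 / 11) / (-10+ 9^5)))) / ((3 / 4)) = 5195432 / 15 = 346362.13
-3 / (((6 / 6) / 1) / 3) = -9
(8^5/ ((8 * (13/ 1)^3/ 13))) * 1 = 24.24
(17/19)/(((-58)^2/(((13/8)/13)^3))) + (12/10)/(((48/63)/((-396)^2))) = 40412943470677/163624960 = 246985.20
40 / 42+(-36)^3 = -979756 / 21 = -46655.05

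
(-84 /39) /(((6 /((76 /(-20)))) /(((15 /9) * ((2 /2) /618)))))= 133 /36153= 0.00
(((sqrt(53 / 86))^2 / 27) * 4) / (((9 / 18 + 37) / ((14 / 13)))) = 2968 / 1131975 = 0.00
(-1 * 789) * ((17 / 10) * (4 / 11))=-26826 / 55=-487.75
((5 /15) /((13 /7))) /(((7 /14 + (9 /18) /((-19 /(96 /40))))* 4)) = 0.10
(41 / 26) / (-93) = -41 / 2418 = -0.02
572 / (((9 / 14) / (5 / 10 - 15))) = -116116 / 9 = -12901.78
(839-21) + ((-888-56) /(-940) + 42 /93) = 5969736 /7285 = 819.46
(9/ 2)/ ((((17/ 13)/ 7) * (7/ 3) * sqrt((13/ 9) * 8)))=81 * sqrt(26)/ 136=3.04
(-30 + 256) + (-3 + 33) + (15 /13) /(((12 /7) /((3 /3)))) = 13347 /52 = 256.67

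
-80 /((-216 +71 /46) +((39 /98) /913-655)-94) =82316080 /991349103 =0.08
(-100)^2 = 10000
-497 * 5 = -2485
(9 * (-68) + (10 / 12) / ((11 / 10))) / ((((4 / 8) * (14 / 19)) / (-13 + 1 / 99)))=492858214 / 22869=21551.37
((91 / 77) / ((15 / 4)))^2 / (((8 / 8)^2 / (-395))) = -39.23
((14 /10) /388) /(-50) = -7 /97000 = -0.00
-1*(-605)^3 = 221445125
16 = 16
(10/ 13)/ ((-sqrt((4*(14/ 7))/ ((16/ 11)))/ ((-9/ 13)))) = 90*sqrt(22)/ 1859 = 0.23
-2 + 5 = 3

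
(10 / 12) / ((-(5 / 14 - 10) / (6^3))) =56 / 3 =18.67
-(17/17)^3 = -1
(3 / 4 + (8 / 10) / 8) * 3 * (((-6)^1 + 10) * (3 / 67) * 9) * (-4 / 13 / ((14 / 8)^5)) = -5640192 / 73194485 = -0.08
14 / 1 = 14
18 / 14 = 9 / 7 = 1.29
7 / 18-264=-4745 / 18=-263.61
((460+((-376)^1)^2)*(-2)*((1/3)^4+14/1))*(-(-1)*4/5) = -257574176/81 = -3179928.10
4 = 4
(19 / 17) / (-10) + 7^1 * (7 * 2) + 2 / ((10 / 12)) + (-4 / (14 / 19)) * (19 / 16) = 446687 / 4760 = 93.84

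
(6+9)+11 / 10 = 161 / 10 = 16.10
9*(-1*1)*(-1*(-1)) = -9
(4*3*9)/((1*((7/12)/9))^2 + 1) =1259712/11713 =107.55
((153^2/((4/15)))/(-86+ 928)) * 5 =1755675/3368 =521.28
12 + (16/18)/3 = 332/27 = 12.30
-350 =-350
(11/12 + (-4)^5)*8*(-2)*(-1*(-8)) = 392864/3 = 130954.67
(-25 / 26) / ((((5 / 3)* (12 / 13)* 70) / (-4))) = 1 / 28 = 0.04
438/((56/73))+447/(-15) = 75763/140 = 541.16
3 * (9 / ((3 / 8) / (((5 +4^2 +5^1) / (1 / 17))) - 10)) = -95472 / 35357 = -2.70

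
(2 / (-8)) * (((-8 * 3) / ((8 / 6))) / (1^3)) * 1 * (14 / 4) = 63 / 4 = 15.75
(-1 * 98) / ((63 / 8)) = -112 / 9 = -12.44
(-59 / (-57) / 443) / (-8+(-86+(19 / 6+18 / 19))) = -118 / 4539421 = -0.00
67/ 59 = 1.14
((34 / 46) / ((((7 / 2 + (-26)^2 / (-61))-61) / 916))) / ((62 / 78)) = -24697192 / 1988557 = -12.42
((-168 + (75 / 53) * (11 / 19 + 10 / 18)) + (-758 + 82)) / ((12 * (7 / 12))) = -2544874 / 21147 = -120.34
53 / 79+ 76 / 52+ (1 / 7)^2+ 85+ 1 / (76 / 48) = 83933924 / 956137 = 87.78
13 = 13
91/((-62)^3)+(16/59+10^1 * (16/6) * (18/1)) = 6753256839/14061352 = 480.27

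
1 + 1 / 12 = 1.08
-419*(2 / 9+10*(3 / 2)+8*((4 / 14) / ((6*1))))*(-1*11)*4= 18122588 / 63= 287660.13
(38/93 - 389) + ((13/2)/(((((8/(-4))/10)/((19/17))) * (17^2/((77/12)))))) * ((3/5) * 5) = -1429251091/3655272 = -391.01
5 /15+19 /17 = 1.45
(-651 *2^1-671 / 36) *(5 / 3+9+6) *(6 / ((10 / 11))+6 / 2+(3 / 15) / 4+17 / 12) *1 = -243584.51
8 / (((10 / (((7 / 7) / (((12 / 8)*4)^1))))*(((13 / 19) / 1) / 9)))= 114 / 65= 1.75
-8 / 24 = -1 / 3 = -0.33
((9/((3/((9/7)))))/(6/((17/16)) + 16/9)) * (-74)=-152847/3976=-38.44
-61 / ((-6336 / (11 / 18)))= 61 / 10368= 0.01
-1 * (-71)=71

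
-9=-9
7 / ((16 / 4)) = 7 / 4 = 1.75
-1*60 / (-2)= 30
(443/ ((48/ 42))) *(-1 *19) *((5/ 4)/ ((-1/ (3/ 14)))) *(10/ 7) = 2818.19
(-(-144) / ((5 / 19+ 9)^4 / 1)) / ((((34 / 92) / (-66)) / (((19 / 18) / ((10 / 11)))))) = -170850831 / 42127360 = -4.06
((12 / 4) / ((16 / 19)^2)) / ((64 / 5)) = 5415 / 16384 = 0.33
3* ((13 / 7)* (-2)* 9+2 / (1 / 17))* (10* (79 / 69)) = 3160 / 161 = 19.63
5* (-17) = -85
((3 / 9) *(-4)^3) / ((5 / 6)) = -128 / 5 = -25.60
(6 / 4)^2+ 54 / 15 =5.85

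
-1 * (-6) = 6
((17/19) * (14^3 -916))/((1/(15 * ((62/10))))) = 2890068/19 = 152108.84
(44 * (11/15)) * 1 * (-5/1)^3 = -12100/3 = -4033.33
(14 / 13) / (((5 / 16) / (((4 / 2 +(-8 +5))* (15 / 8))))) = -84 / 13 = -6.46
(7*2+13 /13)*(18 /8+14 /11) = 52.84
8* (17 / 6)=68 / 3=22.67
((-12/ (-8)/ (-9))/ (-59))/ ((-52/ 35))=-35/ 18408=-0.00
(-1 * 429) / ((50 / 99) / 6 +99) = -127413 / 29428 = -4.33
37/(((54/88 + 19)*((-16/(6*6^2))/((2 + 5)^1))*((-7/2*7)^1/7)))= 43956/863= 50.93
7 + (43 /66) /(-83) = 38303 /5478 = 6.99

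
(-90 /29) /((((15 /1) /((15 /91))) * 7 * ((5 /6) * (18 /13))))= -6 /1421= -0.00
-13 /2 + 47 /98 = -295 /49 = -6.02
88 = 88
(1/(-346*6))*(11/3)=-11/6228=-0.00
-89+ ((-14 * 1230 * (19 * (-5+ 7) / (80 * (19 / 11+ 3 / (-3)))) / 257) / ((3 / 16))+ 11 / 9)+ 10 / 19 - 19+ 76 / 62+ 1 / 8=-3687056203 / 10898856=-338.30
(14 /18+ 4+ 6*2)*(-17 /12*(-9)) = 2567 /12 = 213.92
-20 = -20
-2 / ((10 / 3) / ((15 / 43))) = -9 / 43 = -0.21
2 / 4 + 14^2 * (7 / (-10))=-136.70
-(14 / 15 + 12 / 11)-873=-144379 / 165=-875.02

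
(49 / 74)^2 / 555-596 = -1811348879 / 3039180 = -596.00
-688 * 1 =-688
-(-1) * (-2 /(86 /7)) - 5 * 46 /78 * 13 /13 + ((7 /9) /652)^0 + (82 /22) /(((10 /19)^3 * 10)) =82094263 /184470000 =0.45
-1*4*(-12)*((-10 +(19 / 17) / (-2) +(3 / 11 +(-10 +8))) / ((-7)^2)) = -110280 / 9163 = -12.04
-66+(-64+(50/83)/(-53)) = -571920/4399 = -130.01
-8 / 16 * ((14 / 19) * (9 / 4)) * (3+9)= -189 / 19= -9.95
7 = 7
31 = 31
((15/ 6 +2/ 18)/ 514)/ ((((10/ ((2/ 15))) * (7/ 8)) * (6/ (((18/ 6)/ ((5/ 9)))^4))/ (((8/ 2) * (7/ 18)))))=68526/ 4015625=0.02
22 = 22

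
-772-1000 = -1772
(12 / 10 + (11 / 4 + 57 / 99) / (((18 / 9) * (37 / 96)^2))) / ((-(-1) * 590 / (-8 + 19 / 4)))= -6066021 / 88848100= -0.07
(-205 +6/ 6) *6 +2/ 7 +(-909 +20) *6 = -6557.71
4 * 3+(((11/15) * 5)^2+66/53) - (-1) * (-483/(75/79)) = -5748688/11925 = -482.07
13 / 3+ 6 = 31 / 3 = 10.33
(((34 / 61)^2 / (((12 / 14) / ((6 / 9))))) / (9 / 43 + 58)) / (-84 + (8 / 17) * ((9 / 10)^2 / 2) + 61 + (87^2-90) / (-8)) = -169007200 / 38991175152687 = -0.00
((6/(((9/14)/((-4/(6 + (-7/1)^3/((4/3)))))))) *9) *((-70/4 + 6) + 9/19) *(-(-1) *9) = -844704/6365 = -132.71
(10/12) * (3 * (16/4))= 10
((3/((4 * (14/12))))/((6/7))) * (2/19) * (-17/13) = -51/494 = -0.10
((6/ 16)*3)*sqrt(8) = 9*sqrt(2)/ 4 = 3.18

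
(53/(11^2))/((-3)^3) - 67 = -67.02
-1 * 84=-84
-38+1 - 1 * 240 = -277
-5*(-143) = 715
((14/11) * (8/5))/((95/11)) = 112/475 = 0.24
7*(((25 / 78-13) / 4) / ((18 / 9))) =-6923 / 624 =-11.09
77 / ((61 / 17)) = 1309 / 61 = 21.46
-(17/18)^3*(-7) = 34391/5832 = 5.90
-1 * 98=-98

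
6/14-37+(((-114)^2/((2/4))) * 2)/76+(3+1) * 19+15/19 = 96321/133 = 724.22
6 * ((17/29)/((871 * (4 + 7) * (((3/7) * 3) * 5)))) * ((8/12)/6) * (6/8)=119/25006410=0.00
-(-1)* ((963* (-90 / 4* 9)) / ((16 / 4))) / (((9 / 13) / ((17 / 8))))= -149641.17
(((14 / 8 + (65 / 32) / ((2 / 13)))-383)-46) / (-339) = 8833 / 7232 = 1.22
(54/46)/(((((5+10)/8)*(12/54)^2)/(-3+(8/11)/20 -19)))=-278.46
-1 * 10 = -10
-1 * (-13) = 13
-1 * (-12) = 12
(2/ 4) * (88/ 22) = 2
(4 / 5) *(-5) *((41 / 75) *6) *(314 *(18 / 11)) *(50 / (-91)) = 3707712 / 1001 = 3704.01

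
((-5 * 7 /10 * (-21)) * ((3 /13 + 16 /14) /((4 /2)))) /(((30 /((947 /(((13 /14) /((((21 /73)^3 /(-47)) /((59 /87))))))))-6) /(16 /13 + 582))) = -17716869787813875 /27310546208998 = -648.72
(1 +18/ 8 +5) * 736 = 6072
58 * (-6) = -348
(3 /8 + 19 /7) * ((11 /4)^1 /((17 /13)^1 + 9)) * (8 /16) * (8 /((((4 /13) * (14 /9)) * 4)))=1.72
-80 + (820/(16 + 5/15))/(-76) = -80.66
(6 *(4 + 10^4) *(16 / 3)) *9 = 2881152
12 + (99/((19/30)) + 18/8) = 170.57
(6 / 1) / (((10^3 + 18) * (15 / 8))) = 8 / 2545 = 0.00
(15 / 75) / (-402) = -1 / 2010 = -0.00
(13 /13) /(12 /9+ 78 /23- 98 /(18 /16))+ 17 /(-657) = -425917 /11204478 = -0.04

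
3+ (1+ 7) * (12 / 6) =19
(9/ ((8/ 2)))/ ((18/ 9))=9/ 8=1.12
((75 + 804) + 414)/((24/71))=3825.12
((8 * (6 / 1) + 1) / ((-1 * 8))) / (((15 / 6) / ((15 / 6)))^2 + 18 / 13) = -637 / 248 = -2.57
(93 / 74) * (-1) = -93 / 74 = -1.26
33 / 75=11 / 25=0.44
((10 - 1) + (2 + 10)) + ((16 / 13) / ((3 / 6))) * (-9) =-15 / 13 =-1.15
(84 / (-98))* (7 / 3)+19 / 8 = 3 / 8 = 0.38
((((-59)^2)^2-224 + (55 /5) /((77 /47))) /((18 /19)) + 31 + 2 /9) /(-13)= -805792024 /819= -983873.05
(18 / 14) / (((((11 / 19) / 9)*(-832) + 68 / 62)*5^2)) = -47709 / 48632150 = -0.00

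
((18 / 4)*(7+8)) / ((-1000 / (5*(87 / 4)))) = -2349 / 320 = -7.34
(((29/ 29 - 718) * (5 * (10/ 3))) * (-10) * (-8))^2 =913936000000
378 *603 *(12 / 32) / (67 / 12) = 15309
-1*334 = -334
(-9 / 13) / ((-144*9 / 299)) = 23 / 144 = 0.16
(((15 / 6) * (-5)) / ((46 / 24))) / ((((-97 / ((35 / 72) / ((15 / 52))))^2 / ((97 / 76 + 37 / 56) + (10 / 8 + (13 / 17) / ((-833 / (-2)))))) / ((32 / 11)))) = -5272757750 / 288754673391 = -0.02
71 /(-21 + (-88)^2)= 71 /7723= 0.01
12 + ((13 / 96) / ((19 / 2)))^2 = 9981097 / 831744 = 12.00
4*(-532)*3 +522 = -5862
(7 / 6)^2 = 49 / 36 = 1.36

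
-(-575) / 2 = 575 / 2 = 287.50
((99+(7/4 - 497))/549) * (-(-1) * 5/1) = -7925/2196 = -3.61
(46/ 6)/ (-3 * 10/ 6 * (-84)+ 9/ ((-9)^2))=69/ 3781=0.02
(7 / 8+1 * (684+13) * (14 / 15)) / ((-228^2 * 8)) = -78169 / 49904640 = -0.00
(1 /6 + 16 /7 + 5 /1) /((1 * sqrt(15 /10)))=313 * sqrt(6) /126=6.08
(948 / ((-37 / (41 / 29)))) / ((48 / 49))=-158711 / 4292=-36.98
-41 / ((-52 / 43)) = 1763 / 52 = 33.90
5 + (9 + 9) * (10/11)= 235/11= 21.36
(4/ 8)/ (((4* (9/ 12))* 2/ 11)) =11/ 12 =0.92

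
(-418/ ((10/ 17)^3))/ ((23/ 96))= -24643608/ 2875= -8571.69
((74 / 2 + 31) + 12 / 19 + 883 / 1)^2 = 326922561 / 361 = 905602.66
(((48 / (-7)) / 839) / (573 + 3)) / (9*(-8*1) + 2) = 0.00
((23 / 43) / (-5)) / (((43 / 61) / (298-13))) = -79971 / 1849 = -43.25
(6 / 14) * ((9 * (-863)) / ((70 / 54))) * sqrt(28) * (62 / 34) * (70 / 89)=-78011748 * sqrt(7) / 10591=-19488.21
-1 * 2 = -2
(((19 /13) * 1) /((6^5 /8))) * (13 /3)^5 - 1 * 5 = -2.70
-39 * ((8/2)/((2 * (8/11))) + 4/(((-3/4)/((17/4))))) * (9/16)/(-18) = -3107/128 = -24.27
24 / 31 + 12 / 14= 354 / 217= 1.63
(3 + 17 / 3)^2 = 676 / 9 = 75.11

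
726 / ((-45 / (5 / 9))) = -242 / 27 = -8.96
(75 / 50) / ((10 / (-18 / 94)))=-27 / 940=-0.03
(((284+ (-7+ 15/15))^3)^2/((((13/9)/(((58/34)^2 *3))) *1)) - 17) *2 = 20963246019154666118/3757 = 5579783342867890.90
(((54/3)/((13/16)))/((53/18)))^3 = 139314069504/327082769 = 425.93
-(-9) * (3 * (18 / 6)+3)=108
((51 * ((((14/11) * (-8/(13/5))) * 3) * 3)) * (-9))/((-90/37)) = -951048/143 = -6650.69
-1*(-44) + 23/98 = 4335/98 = 44.23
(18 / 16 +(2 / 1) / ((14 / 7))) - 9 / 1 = -55 / 8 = -6.88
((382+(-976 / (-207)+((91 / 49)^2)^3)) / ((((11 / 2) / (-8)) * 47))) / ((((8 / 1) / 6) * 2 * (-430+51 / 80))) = 1666712306080 / 144159069997173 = 0.01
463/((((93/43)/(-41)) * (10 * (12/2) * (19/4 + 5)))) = -816269/54405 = -15.00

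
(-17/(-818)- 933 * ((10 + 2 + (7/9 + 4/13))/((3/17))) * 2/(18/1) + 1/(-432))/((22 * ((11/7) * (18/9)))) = -370787246977/3335162688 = -111.18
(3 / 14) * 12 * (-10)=-180 / 7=-25.71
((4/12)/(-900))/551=-1/1487700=-0.00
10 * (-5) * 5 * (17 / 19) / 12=-2125 / 114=-18.64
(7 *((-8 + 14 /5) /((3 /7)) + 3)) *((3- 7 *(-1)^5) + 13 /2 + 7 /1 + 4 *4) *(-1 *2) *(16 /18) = 606088 /135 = 4489.54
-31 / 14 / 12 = -31 / 168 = -0.18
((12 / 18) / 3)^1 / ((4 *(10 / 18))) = 1 / 10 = 0.10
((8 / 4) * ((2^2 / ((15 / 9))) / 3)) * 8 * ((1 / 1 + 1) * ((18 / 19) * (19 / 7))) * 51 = 3357.26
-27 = -27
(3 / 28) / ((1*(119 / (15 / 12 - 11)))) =-117 / 13328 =-0.01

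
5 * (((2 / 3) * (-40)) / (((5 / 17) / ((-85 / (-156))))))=-247.01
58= 58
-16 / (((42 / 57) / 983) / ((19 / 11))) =-2838904 / 77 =-36868.88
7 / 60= 0.12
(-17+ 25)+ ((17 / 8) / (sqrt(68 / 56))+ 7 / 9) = sqrt(238) / 8+ 79 / 9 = 10.71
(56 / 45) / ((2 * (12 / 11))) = 77 / 135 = 0.57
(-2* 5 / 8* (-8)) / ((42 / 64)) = 320 / 21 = 15.24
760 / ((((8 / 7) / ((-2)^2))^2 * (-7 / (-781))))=1038730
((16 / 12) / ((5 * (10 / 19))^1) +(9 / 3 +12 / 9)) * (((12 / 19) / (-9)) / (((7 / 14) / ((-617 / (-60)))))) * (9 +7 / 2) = -74657 / 855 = -87.32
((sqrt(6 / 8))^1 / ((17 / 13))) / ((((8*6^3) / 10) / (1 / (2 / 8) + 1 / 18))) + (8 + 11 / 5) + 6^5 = 7786.22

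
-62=-62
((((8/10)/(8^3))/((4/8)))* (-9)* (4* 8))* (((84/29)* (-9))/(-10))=-2.35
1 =1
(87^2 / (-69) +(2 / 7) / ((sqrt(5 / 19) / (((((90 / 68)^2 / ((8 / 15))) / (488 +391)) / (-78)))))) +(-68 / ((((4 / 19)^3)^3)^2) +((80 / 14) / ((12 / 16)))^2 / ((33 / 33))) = -103037161465348.81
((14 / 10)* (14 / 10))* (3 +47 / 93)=15974 / 2325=6.87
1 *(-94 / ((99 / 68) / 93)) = -198152 / 33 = -6004.61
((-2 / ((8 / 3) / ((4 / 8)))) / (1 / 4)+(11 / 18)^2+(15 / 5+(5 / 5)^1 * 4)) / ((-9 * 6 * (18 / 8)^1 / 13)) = -24739 / 39366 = -0.63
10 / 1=10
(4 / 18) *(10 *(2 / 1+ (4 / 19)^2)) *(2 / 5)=656 / 361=1.82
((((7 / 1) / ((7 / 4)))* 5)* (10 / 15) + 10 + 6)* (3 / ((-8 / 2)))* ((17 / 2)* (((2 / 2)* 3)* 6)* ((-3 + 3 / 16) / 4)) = 75735 / 32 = 2366.72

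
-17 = -17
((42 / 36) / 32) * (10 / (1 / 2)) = 35 / 48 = 0.73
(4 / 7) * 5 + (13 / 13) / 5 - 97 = -3288 / 35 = -93.94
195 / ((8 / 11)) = 2145 / 8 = 268.12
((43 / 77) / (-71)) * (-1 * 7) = 43 / 781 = 0.06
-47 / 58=-0.81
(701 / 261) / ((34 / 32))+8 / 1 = 10.53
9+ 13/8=85/8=10.62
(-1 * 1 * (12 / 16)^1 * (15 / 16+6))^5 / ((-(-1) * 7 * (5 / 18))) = -36852221852037 / 18790481920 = -1961.22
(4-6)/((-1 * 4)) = 1/2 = 0.50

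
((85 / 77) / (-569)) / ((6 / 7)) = -85 / 37554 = -0.00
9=9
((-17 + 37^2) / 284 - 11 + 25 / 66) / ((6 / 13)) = -357019 / 28116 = -12.70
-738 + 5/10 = -1475/2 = -737.50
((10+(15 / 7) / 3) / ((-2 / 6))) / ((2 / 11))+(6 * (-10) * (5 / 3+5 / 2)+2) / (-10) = -10639 / 70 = -151.99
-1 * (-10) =10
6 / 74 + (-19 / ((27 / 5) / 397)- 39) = -1434335 / 999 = -1435.77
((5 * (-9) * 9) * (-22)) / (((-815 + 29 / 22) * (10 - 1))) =-2420 / 1989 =-1.22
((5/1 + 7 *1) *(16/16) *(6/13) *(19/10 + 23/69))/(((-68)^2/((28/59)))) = 1407/1108315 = 0.00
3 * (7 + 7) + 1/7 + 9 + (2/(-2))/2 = 709/14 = 50.64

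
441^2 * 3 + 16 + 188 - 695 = 582952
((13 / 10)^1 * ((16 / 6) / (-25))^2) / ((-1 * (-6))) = 208 / 84375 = 0.00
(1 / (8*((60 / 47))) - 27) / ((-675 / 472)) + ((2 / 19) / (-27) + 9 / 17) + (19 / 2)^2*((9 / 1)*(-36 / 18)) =-20997939209 / 13081500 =-1605.16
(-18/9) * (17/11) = -34/11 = -3.09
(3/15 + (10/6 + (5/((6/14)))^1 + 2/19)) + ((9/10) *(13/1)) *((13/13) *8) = 30563/285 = 107.24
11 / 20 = 0.55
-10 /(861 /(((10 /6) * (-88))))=4400 /2583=1.70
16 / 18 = 0.89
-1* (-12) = 12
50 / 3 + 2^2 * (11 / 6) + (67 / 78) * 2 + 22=1861 / 39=47.72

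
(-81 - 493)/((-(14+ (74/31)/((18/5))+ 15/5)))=11439/352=32.50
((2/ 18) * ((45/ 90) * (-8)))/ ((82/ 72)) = -16/ 41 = -0.39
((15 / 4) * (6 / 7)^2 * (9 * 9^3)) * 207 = 183347145 / 49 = 3741778.47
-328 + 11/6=-1957/6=-326.17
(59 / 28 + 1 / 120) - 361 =-301463 / 840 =-358.88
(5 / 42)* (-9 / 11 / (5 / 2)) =-3 / 77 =-0.04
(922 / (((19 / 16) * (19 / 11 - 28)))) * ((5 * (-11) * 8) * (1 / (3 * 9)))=71399680 / 148257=481.59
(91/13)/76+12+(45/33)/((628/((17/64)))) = 12.09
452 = 452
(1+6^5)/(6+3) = 7777/9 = 864.11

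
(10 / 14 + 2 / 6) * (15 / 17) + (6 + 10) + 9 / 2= 5099 / 238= 21.42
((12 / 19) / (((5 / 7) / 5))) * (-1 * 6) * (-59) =29736 / 19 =1565.05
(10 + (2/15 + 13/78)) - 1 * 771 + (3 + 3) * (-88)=-12887/10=-1288.70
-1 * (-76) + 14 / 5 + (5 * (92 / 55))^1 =4794 / 55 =87.16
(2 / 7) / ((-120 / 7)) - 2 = -121 / 60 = -2.02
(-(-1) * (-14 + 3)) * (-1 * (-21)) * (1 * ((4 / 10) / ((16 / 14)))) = -1617 / 20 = -80.85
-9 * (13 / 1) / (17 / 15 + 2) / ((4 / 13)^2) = -296595 / 752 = -394.41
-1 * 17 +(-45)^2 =2008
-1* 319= -319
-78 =-78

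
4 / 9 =0.44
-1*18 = -18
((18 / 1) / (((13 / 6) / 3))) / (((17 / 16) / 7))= 36288 / 221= 164.20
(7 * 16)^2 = 12544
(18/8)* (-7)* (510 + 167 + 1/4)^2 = -462336903/64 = -7224014.11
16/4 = 4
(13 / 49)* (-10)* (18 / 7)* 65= -443.44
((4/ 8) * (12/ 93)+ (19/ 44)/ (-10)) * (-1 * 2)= -291/ 6820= -0.04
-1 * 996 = -996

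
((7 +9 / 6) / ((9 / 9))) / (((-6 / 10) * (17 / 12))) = -10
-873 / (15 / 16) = -4656 / 5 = -931.20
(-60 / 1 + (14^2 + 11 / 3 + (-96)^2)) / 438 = 28067 / 1314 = 21.36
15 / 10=3 / 2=1.50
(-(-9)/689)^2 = 81/474721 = 0.00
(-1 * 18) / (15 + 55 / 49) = -441 / 395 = -1.12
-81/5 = -16.20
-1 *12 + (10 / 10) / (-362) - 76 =-31857 / 362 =-88.00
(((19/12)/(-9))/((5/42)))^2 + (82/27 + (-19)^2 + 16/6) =2987989/8100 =368.89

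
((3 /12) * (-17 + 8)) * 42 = -189 /2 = -94.50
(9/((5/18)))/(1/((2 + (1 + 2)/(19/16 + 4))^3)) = 1587655728/2858935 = 555.33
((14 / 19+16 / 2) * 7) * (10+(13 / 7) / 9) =106738 / 171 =624.20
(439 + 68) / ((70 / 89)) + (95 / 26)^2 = 15567449 / 23660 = 657.96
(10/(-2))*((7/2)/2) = -35/4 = -8.75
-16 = -16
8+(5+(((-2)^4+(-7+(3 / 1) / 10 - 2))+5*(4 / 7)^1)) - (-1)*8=2181 / 70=31.16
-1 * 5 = -5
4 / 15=0.27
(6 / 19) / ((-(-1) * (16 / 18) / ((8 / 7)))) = 0.41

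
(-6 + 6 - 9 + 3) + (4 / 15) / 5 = -446 / 75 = -5.95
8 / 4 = 2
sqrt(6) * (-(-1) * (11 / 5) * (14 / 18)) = 77 * sqrt(6) / 45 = 4.19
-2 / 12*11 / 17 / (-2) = 11 / 204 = 0.05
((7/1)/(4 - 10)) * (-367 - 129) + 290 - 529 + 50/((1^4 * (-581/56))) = 83377/249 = 334.85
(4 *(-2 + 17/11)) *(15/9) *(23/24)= -575/198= -2.90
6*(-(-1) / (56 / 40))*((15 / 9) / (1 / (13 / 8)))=325 / 28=11.61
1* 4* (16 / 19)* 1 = 64 / 19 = 3.37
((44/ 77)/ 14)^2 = 4/ 2401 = 0.00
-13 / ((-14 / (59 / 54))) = 767 / 756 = 1.01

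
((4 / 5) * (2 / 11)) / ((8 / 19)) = 0.35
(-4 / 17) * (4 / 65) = -16 / 1105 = -0.01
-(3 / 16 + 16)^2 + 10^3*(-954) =-244291081 / 256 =-954262.04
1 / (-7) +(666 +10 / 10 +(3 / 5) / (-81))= 630173 / 945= 666.85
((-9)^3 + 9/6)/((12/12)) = -1455/2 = -727.50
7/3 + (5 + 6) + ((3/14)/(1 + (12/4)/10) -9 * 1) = 1228/273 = 4.50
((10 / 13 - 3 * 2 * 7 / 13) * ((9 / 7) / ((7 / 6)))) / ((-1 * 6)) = 288 / 637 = 0.45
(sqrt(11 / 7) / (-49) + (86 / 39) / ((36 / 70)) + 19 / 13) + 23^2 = 187697 / 351 -sqrt(77) / 343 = 534.72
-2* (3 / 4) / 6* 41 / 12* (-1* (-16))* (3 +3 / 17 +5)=-5699 / 51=-111.75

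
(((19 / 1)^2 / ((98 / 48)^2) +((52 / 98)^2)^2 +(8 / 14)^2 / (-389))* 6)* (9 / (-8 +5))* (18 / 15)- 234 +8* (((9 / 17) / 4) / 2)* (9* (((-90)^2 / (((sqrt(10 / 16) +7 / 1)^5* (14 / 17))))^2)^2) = -38404844788534721623666623506502991919273118172183738202 / 18259888940558904801984155787498761340996019738425945- 536546824810746017163278311191740416000000000* sqrt(10) / 558583786947594971735952099389936569794291543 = -2106.27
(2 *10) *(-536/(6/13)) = -69680/3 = -23226.67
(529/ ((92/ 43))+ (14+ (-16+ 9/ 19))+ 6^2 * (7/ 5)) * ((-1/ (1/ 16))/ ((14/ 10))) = -450108/ 133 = -3384.27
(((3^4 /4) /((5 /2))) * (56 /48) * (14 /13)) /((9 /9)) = 1323 /130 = 10.18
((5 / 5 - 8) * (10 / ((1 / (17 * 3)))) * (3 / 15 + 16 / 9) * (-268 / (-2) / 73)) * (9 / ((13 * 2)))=-4257582 / 949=-4486.39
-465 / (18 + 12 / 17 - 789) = 527 / 873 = 0.60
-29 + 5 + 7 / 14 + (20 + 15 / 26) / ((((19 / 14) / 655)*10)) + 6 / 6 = 239740 / 247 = 970.61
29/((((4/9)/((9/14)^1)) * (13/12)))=38.72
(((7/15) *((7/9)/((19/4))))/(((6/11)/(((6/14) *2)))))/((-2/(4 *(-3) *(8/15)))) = 4928/12825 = 0.38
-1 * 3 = -3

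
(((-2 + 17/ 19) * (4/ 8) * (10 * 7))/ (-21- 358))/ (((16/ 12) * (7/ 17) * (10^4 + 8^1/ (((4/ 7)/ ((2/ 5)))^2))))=44625/ 2401274264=0.00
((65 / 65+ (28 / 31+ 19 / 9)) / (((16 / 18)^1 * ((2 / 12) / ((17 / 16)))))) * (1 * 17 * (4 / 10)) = 195.77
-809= -809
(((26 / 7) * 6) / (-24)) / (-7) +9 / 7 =139 / 98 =1.42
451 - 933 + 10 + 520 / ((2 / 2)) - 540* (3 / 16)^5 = 12550107 / 262144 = 47.87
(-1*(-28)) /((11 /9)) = 252 /11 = 22.91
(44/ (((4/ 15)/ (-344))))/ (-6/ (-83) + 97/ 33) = -155465640/ 8249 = -18846.60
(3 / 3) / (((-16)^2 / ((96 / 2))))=3 / 16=0.19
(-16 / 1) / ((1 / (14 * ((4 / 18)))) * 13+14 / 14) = -448 / 145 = -3.09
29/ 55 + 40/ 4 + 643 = 35944/ 55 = 653.53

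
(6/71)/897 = 2/21229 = 0.00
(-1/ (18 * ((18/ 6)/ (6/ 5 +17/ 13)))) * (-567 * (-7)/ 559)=-23961/ 72670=-0.33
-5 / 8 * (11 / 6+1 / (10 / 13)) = -1.96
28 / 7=4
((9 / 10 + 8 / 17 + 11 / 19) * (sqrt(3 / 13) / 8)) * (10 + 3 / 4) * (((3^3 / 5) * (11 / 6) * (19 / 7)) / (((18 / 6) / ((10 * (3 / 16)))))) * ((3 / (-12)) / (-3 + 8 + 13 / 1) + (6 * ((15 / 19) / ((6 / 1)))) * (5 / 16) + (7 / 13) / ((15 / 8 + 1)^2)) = 2385498196191 * sqrt(39) / 2365564764160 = 6.30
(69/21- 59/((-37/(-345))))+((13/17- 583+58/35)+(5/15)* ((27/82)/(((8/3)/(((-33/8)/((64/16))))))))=-1127.47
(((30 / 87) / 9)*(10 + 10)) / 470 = 20 / 12267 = 0.00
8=8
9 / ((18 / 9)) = 9 / 2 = 4.50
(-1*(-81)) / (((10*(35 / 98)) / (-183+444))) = 147987 / 25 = 5919.48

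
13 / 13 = 1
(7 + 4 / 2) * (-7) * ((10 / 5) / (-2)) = 63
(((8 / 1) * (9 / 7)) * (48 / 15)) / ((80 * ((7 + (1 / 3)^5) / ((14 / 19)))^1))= 17496 / 404225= 0.04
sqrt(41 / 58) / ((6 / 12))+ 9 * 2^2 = 37.68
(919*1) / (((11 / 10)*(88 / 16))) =18380 / 121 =151.90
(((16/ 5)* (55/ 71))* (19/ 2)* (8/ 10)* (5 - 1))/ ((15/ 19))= 508288/ 5325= 95.45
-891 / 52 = -17.13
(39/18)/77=0.03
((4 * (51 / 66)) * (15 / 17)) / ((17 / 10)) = 300 / 187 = 1.60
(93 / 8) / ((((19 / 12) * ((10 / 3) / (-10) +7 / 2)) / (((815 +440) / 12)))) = 350145 / 1444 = 242.48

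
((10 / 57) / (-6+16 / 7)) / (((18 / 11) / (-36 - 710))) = 21.53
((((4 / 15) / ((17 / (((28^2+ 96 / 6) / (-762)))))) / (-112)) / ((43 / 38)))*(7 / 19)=40 / 835533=0.00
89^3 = 704969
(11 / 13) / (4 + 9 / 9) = 11 / 65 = 0.17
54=54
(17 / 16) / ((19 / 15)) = 255 / 304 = 0.84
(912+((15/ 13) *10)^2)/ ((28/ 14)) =88314/ 169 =522.57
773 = 773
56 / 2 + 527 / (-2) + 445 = 419 / 2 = 209.50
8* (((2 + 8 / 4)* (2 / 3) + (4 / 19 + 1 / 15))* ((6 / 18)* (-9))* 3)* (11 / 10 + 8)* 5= -916188 / 95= -9644.08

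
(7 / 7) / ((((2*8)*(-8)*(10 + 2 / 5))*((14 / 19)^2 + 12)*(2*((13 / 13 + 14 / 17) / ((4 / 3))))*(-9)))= 30685 / 12612907008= 0.00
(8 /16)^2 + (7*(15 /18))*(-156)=-3639 /4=-909.75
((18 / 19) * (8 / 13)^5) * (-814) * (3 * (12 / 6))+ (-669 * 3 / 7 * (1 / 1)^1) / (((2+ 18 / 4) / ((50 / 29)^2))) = -22404266413992 / 41530235929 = -539.47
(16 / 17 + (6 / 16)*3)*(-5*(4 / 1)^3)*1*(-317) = 3563080 / 17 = 209592.94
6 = 6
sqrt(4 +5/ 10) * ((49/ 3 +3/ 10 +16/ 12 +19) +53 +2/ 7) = 18953 * sqrt(2)/ 140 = 191.45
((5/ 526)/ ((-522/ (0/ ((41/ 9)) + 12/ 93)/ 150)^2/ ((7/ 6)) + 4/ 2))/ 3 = 87500/ 17272335903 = 0.00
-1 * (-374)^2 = -139876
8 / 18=4 / 9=0.44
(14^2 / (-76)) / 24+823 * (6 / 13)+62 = 2618627 / 5928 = 441.74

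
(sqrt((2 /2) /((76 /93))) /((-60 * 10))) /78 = -sqrt(1767) /1778400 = -0.00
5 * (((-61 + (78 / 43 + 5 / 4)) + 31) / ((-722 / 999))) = 23141835 / 124184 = 186.35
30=30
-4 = -4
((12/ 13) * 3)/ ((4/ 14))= 9.69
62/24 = 31/12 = 2.58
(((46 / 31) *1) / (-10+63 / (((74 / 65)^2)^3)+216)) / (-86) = -3776749274048 / 51424376805146123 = -0.00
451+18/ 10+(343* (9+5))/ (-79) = 154846/ 395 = 392.02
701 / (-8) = -87.62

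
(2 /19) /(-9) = -2 /171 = -0.01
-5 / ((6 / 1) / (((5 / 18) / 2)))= -25 / 216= -0.12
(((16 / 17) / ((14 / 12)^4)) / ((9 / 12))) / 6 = 0.11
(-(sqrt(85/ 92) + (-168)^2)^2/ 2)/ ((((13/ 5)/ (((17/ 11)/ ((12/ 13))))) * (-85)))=(sqrt(1955) + 1298304)^2/ 558624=3017607.71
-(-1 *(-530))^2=-280900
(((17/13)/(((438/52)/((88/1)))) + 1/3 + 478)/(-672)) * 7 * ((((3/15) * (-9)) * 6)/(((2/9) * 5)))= 2909169/58400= 49.81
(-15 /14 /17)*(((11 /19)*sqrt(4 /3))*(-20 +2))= 990*sqrt(3) /2261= 0.76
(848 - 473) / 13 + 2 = 401 / 13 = 30.85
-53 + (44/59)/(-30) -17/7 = -343534/6195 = -55.45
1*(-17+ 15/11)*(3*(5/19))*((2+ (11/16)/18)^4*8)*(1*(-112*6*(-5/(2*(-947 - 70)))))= 2815.36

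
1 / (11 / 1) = 1 / 11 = 0.09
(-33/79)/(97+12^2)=-33/19039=-0.00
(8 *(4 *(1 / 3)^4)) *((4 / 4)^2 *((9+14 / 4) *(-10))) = -4000 / 81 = -49.38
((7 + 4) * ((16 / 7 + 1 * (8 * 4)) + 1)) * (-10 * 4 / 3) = -108680 / 21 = -5175.24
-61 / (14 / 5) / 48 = -305 / 672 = -0.45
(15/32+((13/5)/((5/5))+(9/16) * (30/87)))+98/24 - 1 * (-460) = 6505457/13920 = 467.35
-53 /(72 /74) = -1961 /36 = -54.47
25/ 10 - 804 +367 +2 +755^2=1139185/ 2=569592.50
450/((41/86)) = 38700/41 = 943.90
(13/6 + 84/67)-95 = -36815/402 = -91.58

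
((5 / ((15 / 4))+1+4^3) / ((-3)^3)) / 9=-199 / 729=-0.27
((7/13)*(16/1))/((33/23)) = 2576/429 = 6.00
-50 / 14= -25 / 7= -3.57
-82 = -82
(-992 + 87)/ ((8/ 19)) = -17195/ 8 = -2149.38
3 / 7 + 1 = 10 / 7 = 1.43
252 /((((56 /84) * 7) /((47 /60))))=42.30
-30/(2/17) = -255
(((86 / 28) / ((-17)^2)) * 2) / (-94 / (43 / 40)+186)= 1849 / 8573474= 0.00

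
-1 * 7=-7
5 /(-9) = -5 /9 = -0.56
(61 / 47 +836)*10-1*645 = 363215 / 47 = 7727.98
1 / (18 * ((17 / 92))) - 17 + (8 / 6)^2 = -761 / 51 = -14.92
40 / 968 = 5 / 121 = 0.04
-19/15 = -1.27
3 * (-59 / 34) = -177 / 34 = -5.21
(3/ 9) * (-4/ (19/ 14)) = -56/ 57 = -0.98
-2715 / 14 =-193.93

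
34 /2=17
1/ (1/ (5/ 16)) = 5/ 16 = 0.31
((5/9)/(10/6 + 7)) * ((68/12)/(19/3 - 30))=-85/5538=-0.02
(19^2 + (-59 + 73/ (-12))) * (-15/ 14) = -17755/ 56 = -317.05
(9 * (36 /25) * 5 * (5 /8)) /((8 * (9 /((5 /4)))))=45 /64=0.70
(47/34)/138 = 47/4692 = 0.01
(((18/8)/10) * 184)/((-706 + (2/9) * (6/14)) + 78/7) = -4347/72950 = -0.06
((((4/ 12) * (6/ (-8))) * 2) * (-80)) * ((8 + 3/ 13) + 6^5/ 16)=257000/ 13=19769.23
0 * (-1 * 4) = 0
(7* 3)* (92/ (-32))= -483/ 8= -60.38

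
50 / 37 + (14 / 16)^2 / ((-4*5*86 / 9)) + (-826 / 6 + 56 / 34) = -27974251687 / 207720960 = -134.67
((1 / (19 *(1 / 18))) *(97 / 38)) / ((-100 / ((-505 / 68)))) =88173 / 490960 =0.18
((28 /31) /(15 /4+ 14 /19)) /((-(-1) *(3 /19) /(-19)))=-768208 /31713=-24.22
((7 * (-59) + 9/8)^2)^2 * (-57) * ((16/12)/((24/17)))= -38073622367751875/24576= -1549219660146.15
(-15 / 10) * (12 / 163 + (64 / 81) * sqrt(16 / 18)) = -1.23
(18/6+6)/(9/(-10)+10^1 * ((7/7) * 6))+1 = 227/197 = 1.15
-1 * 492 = -492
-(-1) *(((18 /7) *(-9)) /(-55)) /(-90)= -9 /1925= -0.00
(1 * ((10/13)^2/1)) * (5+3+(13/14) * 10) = 12100/1183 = 10.23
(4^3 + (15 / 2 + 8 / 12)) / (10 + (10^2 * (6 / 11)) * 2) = 4763 / 7860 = 0.61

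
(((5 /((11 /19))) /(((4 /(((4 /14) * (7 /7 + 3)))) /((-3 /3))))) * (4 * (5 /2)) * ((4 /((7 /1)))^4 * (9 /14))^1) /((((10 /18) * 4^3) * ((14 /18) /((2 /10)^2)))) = -110808 /45294865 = -0.00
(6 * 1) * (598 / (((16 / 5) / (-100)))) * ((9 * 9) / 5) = -1816425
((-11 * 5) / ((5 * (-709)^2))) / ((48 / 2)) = -11 / 12064344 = -0.00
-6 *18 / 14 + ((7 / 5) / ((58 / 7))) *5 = -2789 / 406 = -6.87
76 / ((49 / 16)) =1216 / 49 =24.82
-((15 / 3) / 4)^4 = -625 / 256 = -2.44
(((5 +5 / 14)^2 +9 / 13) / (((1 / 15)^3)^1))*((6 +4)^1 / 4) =1263751875 / 5096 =247988.99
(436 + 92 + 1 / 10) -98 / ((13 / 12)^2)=751369 / 1690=444.60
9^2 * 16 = 1296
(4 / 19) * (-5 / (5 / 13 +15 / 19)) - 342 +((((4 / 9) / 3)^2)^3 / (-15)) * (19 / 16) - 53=-66719619654191 / 168527912715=-395.90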